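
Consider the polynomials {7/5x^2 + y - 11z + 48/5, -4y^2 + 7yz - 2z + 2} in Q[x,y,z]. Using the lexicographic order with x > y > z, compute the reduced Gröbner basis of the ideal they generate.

This is the nonlinear analogue of row-reducing a linear system.

f_1 = 7/5x^2 + y - 11z + 48/5, LT = x^2.
f_2 = -4y^2 + 7yz - 2z + 2, LT = y^2.

S(f_1,f_2): leading monomials are coprime, so the S-polynomial reduces to 0 (Buchberger's first criterion).
Every S-polynomial of the final basis reduces to 0, so we have a Gröbner basis.

G = {x^2 + 5/7y - 55/7z + 48/7, y^2 - 7/4yz + 1/2z - 1/2}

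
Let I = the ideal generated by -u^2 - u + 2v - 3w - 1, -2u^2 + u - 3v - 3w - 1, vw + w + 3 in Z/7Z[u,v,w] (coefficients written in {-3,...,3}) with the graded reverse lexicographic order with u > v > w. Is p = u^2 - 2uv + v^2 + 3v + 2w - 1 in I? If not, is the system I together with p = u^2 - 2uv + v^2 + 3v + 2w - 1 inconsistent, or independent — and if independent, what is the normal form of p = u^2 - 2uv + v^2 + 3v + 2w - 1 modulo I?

u^2 - 2uv + v^2 + 3v + 2w - 1 lies in I (it reduces to 0).

First compute the reduced Gröbner basis of I by Buchberger's algorithm.
f_1 = -u^2 - u + 2v - 3w - 1, LT = u^2.
f_2 = -2u^2 + u - 3v - 3w - 1, LT = u^2.
f_3 = vw + w + 3, LT = vw.

S(f_1,f_2): lcm = u^2. S = -2u - 2w - 3.
  leading term u: no divisor's leading term divides it; move -2u to the remainder.
  leading term w: no divisor's leading term divides it; move -2w to the remainder.
  leading term 1: no divisor's leading term divides it; move -3 to the remainder.
  remainder -2u - 2w - 3 ≠ 0; add h_4 = -2u - 2w - 3 to the basis.

S(f_1,h_4): lcm = u^2. S = -uw + 3u - 2v + 3w + 1.
  leading term uw: subtract (-3w)·h_4 from -uw + 3u - 2v + 3w + 1 → w^2 + 3u - 2v + w + 1
  leading term w^2: no divisor's leading term divides it; move w^2 to the remainder.
  leading term u: subtract (2)·h_4 from 3u - 2v + w + 1 → -2v - 2w
  leading term v: no divisor's leading term divides it; move -2v to the remainder.
  leading term w: no divisor's leading term divides it; move -2w to the remainder.
  remainder w^2 - 2v - 2w ≠ 0; add h_5 = w^2 - 2v - 2w to the basis.

S(f_3,h_5): lcm = vw^2. S = 2v^2 + 2vw + w^2 + 3w.
  leading term v^2: no divisor's leading term divides it; move 2v^2 to the remainder.
  leading term vw: subtract (2)·f_3 from 2vw + w^2 + 3w → w^2 + w + 1
  leading term w^2: subtract (1)·h_5 from w^2 + w + 1 → 2v + 3w + 1
  leading term v: no divisor's leading term divides it; move 2v to the remainder.
  leading term w: no divisor's leading term divides it; move 3w to the remainder.
  leading term 1: no divisor's leading term divides it; move 1 to the remainder.
  remainder 2v^2 + 2v + 3w + 1 ≠ 0; add h_6 = 2v^2 + 2v + 3w + 1 to the basis.

The other S-polynomials (S(f_1,f_3), S(f_2,f_3), S(f_2,h_4), S(f_3,h_4), S(f_1,h_5), S(f_2,h_5), S(h_4,h_5), S(f_1,h_6), S(f_2,h_6), S(f_3,h_6), S(h_4,h_6), S(h_5,h_6)) all reduce to 0 modulo the current basis, so we have a Gröbner basis.
Inter-reduce: drop elements whose leading term is divisible by another's, tail-reduce, and make monic.
Reduced Gröbner basis: {v^2 + v - 2w - 3, vw + w + 3, w^2 - 2v - 2w, u + w - 2}.
Label its elements g_1 = v^2 + v - 2w - 3, g_2 = vw + w + 3, g_3 = w^2 - 2v - 2w, g_4 = u + w - 2.

Reduce p = u^2 - 2uv + v^2 + 3v + 2w - 1 modulo G:
  leading term u^2: subtract (u)·g_4 from u^2 - 2uv + v^2 + 3v + 2w - 1 → -2uv + v^2 - uw + 2u + 3v + 2w - 1
  leading term uv: subtract (-2v)·g_4 from -2uv + v^2 - uw + 2u + 3v + 2w - 1 → v^2 - uw + 2vw + 2u - v + 2w - 1
  leading term v^2: subtract (1)·g_1 from v^2 - uw + 2vw + 2u - v + 2w - 1 → -uw + 2vw + 2u - 2v - 3w + 2
  leading term uw: subtract (-w)·g_4 from -uw + 2vw + 2u - 2v - 3w + 2 → 2vw + w^2 + 2u - 2v + 2w + 2
  leading term vw: subtract (2)·g_2 from 2vw + w^2 + 2u - 2v + 2w + 2 → w^2 + 2u - 2v + 3
  leading term w^2: subtract (1)·g_3 from w^2 + 2u - 2v + 3 → 2u + 2w + 3
  leading term u: subtract (2)·g_4 from 2u + 2w + 3 → 0
  normal form = 0.
Since the normal form is 0, p ∈ I.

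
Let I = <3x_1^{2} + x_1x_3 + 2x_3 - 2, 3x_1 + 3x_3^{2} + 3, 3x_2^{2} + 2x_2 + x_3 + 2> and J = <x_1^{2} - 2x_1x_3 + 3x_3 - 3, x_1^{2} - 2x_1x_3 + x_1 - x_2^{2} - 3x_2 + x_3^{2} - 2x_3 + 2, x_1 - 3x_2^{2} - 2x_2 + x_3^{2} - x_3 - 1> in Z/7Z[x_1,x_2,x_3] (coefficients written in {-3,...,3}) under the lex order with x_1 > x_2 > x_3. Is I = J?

Yes, the ideals are equal.

Equality of ideals is decidable: compute both reduced Gröbner bases (unique for the ordering) and check whether they agree.
Buchberger on the first generating set:
f_1 = 3x_1^{2} + x_1x_3 + 2x_3 - 2, LT = x_1^{2}.
f_2 = 3x_1 + 3x_3^{2} + 3, LT = x_1.
f_3 = 3x_2^{2} + 2x_2 + x_3 + 2, LT = x_2^{2}.

S(f_1,f_2): lcm = x_1^{2}. S = -x_1x_3^{2} - 2x_1x_3 - x_1 + 3x_3 - 3.
  leading term x_1x_3^{2}: subtract (2x_3^{2})·f_2 from -x_1x_3^{2} - 2x_1x_3 - x_1 + 3x_3 - 3 → -2x_1x_3 - x_1 + x_3^{4} + x_3^{2} + 3x_3 - 3
  leading term x_1x_3: subtract (-3x_3)·f_2 from -2x_1x_3 - x_1 + x_3^{4} + x_3^{2} + 3x_3 - 3 → -x_1 + x_3^{4} + 2x_3^{3} + x_3^{2} - 2x_3 - 3
  leading term x_1: subtract (2)·f_2 from -x_1 + x_3^{4} + 2x_3^{3} + x_3^{2} - 2x_3 - 3 → x_3^{4} + 2x_3^{3} + 2x_3^{2} - 2x_3 - 2
  leading term x_3^{4}: no divisor's leading term divides it; move x_3^{4} to the remainder.
  leading term x_3^{3}: no divisor's leading term divides it; move 2x_3^{3} to the remainder.
  leading term x_3^{2}: no divisor's leading term divides it; move 2x_3^{2} to the remainder.
  leading term x_3: no divisor's leading term divides it; move -2x_3 to the remainder.
  leading term 1: no divisor's leading term divides it; move -2 to the remainder.
  remainder x_3^{4} + 2x_3^{3} + 2x_3^{2} - 2x_3 - 2 ≠ 0; add g_4 = x_3^{4} + 2x_3^{3} + 2x_3^{2} - 2x_3 - 2 to the basis.

The other S-polynomials (S(f_1,f_3), S(f_2,f_3), S(f_1,g_4), S(f_2,g_4), S(f_3,g_4)) all reduce to 0 modulo the current basis, so we have a Gröbner basis.
Inter-reduce: drop elements whose leading term is divisible by another's, tail-reduce, and make monic.
Reduced Gröbner basis: {x_1 + x_3^{2} + 1, x_2^{2} + 3x_2 - 2x_3 + 3, x_3^{4} + 2x_3^{3} + 2x_3^{2} - 2x_3 - 2}.

Buchberger on the second generating set:
h_1 = x_1^{2} - 2x_1x_3 + 3x_3 - 3, LT = x_1^{2}.
h_2 = x_1^{2} - 2x_1x_3 + x_1 - x_2^{2} - 3x_2 + x_3^{2} - 2x_3 + 2, LT = x_1^{2}.
h_3 = x_1 - 3x_2^{2} - 2x_2 + x_3^{2} - x_3 - 1, LT = x_1.

S(h_1,h_2): lcm = x_1^{2}. S = -x_1 + x_2^{2} + 3x_2 - x_3^{2} - 2x_3 + 2.
  leading term x_1: subtract (-1)·h_3 from -x_1 + x_2^{2} + 3x_2 - x_3^{2} - 2x_3 + 2 → -2x_2^{2} + x_2 - 3x_3 + 1
  leading term x_2^{2}: no divisor's leading term divides it; move -2x_2^{2} to the remainder.
  leading term x_2: no divisor's leading term divides it; move x_2 to the remainder.
  leading term x_3: no divisor's leading term divides it; move -3x_3 to the remainder.
  leading term 1: no divisor's leading term divides it; move 1 to the remainder.
  remainder -2x_2^{2} + x_2 - 3x_3 + 1 ≠ 0; add k_4 = -2x_2^{2} + x_2 - 3x_3 + 1 to the basis.

S(h_1,h_3): lcm = x_1^{2}. S = 3x_1x_2^{2} + 2x_1x_2 - x_1x_3^{2} - x_1x_3 + x_1 + 3x_3 - 3.
  leading term x_1x_2^{2}: subtract (3x_2^{2})·h_3 from 3x_1x_2^{2} + 2x_1x_2 - x_1x_3^{2} - x_1x_3 + x_1 + 3x_3 - 3 → 2x_1x_2 - x_1x_3^{2} - x_1x_3 + x_1 + 2x_2^{4} - x_2^{3} - 3x_2^{2}x_3^{2} + 3x_2^{2}x_3 + 3x_2^{2} + 3x_3 - 3
  leading term x_1x_2: subtract (2x_2)·h_3 from 2x_1x_2 - x_1x_3^{2} - x_1x_3 + x_1 + 2x_2^{4} - x_2^{3} - 3x_2^{2}x_3^{2} + 3x_2^{2}x_3 + 3x_2^{2} + 3x_3 - 3 → -x_1x_3^{2} - x_1x_3 + x_1 + 2x_2^{4} - 2x_2^{3} - 3x_2^{2}x_3^{2} + 3x_2^{2}x_3 - 2x_2x_3^{2} + 2x_2x_3 + 2x_2 + 3x_3 - 3
  leading term x_1x_3^{2}: subtract (-x_3^{2})·h_3 from -x_1x_3^{2} - x_1x_3 + x_1 + 2x_2^{4} - 2x_2^{3} - 3x_2^{2}x_3^{2} + 3x_2^{2}x_3 - 2x_2x_3^{2} + 2x_2x_3 + 2x_2 + 3x_3 - 3 → -x_1x_3 + x_1 + 2x_2^{4} - 2x_2^{3} + x_2^{2}x_3^{2} + 3x_2^{2}x_3 + 3x_2x_3^{2} + 2x_2x_3 + 2x_2 + x_3^{4} - x_3^{3} - x_3^{2} + 3x_3 - 3
  leading term x_1x_3: subtract (-x_3)·h_3 from -x_1x_3 + x_1 + 2x_2^{4} - 2x_2^{3} + x_2^{2}x_3^{2} + 3x_2^{2}x_3 + 3x_2x_3^{2} + 2x_2x_3 + 2x_2 + x_3^{4} - x_3^{3} - x_3^{2} + 3x_3 - 3 → x_1 + 2x_2^{4} - 2x_2^{3} + x_2^{2}x_3^{2} + 3x_2x_3^{2} + 2x_2 + x_3^{4} - 2x_3^{2} + 2x_3 - 3
  leading term x_1: subtract (1)·h_3 from x_1 + 2x_2^{4} - 2x_2^{3} + x_2^{2}x_3^{2} + 3x_2x_3^{2} + 2x_2 + x_3^{4} - 2x_3^{2} + 2x_3 - 3 → 2x_2^{4} - 2x_2^{3} + x_2^{2}x_3^{2} + 3x_2^{2} + 3x_2x_3^{2} - 3x_2 + x_3^{4} - 3x_3^{2} + 3x_3 - 2
  leading term x_2^{4}: subtract (-x_2^{2})·k_4 from 2x_2^{4} - 2x_2^{3} + x_2^{2}x_3^{2} + 3x_2^{2} + 3x_2x_3^{2} - 3x_2 + x_3^{4} - 3x_3^{2} + 3x_3 - 2 → -x_2^{3} + x_2^{2}x_3^{2} - 3x_2^{2}x_3 - 3x_2^{2} + 3x_2x_3^{2} - 3x_2 + x_3^{4} - 3x_3^{2} + 3x_3 - 2
  leading term x_2^{3}: subtract (-3x_2)·k_4 from -x_2^{3} + x_2^{2}x_3^{2} - 3x_2^{2}x_3 - 3x_2^{2} + 3x_2x_3^{2} - 3x_2 + x_3^{4} - 3x_3^{2} + 3x_3 - 2 → x_2^{2}x_3^{2} - 3x_2^{2}x_3 + 3x_2x_3^{2} - 2x_2x_3 + x_3^{4} - 3x_3^{2} + 3x_3 - 2
  leading term x_2^{2}x_3^{2}: subtract (3x_3^{2})·k_4 from x_2^{2}x_3^{2} - 3x_2^{2}x_3 + 3x_2x_3^{2} - 2x_2x_3 + x_3^{4} - 3x_3^{2} + 3x_3 - 2 → -3x_2^{2}x_3 - 2x_2x_3 + x_3^{4} + 2x_3^{3} + x_3^{2} + 3x_3 - 2
  leading term x_2^{2}x_3: subtract (-2x_3)·k_4 from -3x_2^{2}x_3 - 2x_2x_3 + x_3^{4} + 2x_3^{3} + x_3^{2} + 3x_3 - 2 → x_3^{4} + 2x_3^{3} + 2x_3^{2} - 2x_3 - 2
  leading term x_3^{4}: no divisor's leading term divides it; move x_3^{4} to the remainder.
  leading term x_3^{3}: no divisor's leading term divides it; move 2x_3^{3} to the remainder.
  leading term x_3^{2}: no divisor's leading term divides it; move 2x_3^{2} to the remainder.
  leading term x_3: no divisor's leading term divides it; move -2x_3 to the remainder.
  leading term 1: no divisor's leading term divides it; move -2 to the remainder.
  remainder x_3^{4} + 2x_3^{3} + 2x_3^{2} - 2x_3 - 2 ≠ 0; add k_5 = x_3^{4} + 2x_3^{3} + 2x_3^{2} - 2x_3 - 2 to the basis.

The other S-polynomials (S(h_2,h_3), S(h_1,k_4), S(h_2,k_4), S(h_3,k_4), S(h_1,k_5), S(h_2,k_5), S(h_3,k_5), S(k_4,k_5)) all reduce to 0 modulo the current basis, so we have a Gröbner basis.
Inter-reduce: drop elements whose leading term is divisible by another's, tail-reduce, and make monic.
Reduced Gröbner basis: {x_1 + x_3^{2} + 1, x_2^{2} + 3x_2 - 2x_3 + 3, x_3^{4} + 2x_3^{3} + 2x_3^{2} - 2x_3 - 2}.

Same reduced basis, so the two generating sets span the same ideal.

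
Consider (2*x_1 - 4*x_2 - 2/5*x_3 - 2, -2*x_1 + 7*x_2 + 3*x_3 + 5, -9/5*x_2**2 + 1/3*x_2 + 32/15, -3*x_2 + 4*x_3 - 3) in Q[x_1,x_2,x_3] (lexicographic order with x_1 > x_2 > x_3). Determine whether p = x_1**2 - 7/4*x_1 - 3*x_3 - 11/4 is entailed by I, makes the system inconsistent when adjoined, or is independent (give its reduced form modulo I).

First compute the reduced Gröbner basis of I by Buchberger's algorithm.
f_1 = 2*x_1 - 4*x_2 - 2/5*x_3 - 2, LT = x_1.
f_2 = -2*x_1 + 7*x_2 + 3*x_3 + 5, LT = x_1.
f_3 = -9/5*x_2**2 + 1/3*x_2 + 32/15, LT = x_2**2.
f_4 = -3*x_2 + 4*x_3 - 3, LT = x_2.

S(f_1,f_2): lcm = x_1. S = 3/2*x_2 + 13/10*x_3 + 3/2.
  leading term x_2: subtract (-1/2)·f_4 from 3/2*x_2 + 13/10*x_3 + 3/2 → 33/10*x_3
  leading term x_3: no divisor's leading term divides it; move 33/10*x_3 to the remainder.
  remainder 33/10*x_3 ≠ 0; add h_5 = 33/10*x_3 to the basis.

The other S-polynomials (S(f_1,f_3), S(f_1,f_4), S(f_2,f_3), S(f_2,f_4), S(f_3,f_4), S(f_1,h_5), S(f_2,h_5), S(f_3,h_5), S(f_4,h_5)) all reduce to 0 modulo the current basis, so we have a Gröbner basis.
Inter-reduce: drop elements whose leading term is divisible by another's, tail-reduce, and make monic.
Reduced Gröbner basis: {x_1 + 1, x_2 + 1, x_3}.
Label its elements g_1 = x_1 + 1, g_2 = x_2 + 1, g_3 = x_3.

Reduce p = x_1**2 - 7/4*x_1 - 3*x_3 - 11/4 modulo G:
  leading term x_1**2: subtract (x_1)·g_1 from x_1**2 - 7/4*x_1 - 3*x_3 - 11/4 → -11/4*x_1 - 3*x_3 - 11/4
  leading term x_1: subtract (-11/4)·g_1 from -11/4*x_1 - 3*x_3 - 11/4 → -3*x_3
  leading term x_3: subtract (-3)·g_3 from -3*x_3 → 0
  normal form = 0.
Since the normal form is 0, p ∈ I.

x_1**2 - 7/4*x_1 - 3*x_3 - 11/4 lies in I (it reduces to 0).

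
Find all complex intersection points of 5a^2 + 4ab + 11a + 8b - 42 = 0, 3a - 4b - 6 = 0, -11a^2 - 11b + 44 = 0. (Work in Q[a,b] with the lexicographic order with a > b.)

Compute a lex Gröbner basis by Buchberger's algorithm.
f_1 = 5a^2 + 4ab + 11a + 8b - 42, LT = a^2.
f_2 = 3a - 4b - 6, LT = a.
f_3 = -11a^2 - 11b + 44, LT = a^2.

S(f_1,f_2): lcm = a^2. S = 32/15ab + 21/5a + 8/5b - 42/5.
  leading term ab: subtract (32/45b)·f_2 from 32/15ab + 21/5a + 8/5b - 42/5 → 21/5a + 128/45b^2 + 88/15b - 42/5
  leading term a: subtract (7/5)·f_2 from 21/5a + 128/45b^2 + 88/15b - 42/5 → 128/45b^2 + 172/15b
  leading term b^2: no divisor's leading term divides it; move 128/45b^2 to the remainder.
  leading term b: no divisor's leading term divides it; move 172/15b to the remainder.
  remainder 128/45b^2 + 172/15b ≠ 0; add h_4 = 128/45b^2 + 172/15b to the basis.

S(f_1,f_3): lcm = a^2. S = 4/5ab + 11/5a + 3/5b - 22/5.
  leading term ab: subtract (4/15b)·f_2 from 4/5ab + 11/5a + 3/5b - 22/5 → 11/5a + 16/15b^2 + 11/5b - 22/5
  leading term a: subtract (11/15)·f_2 from 11/5a + 16/15b^2 + 11/5b - 22/5 → 16/15b^2 + 77/15b
  leading term b^2: subtract (3/8)·h_4 from 16/15b^2 + 77/15b → 5/6b
  leading term b: no divisor's leading term divides it; move 5/6b to the remainder.
  remainder 5/6b ≠ 0; add h_5 = 5/6b to the basis.

The other S-polynomials (S(f_2,f_3), S(f_1,h_4), S(f_2,h_4), S(f_3,h_4), S(f_1,h_5), S(f_2,h_5), S(f_3,h_5), S(h_4,h_5)) all reduce to 0 modulo the current basis, so we have a Gröbner basis.
Inter-reduce: drop elements whose leading term is divisible by another's, tail-reduce, and make monic.
Reduced Gröbner basis: {a - 2, b}.

The lex basis is triangular: the last element involves only b. Solving b = 0 gives b ∈ {0}; substituting each value into the earlier elements determines the remaining variables.
  b = 0: the earlier basis element becomes a - 2 = 0, giving a = 2 — point (2, 0).
Check: every point annihilates each of the original generators.

{(2, 0)}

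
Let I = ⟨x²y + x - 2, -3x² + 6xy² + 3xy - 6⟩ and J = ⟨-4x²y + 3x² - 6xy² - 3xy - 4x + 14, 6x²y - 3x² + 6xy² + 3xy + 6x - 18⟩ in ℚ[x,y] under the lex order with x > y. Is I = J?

Equality of ideals is decidable: compute both reduced Gröbner bases (unique for the ordering) and check whether they agree.
Buchberger on the first generating set:
f_1 = x²y + x - 2, LT = x²y.
f_2 = -3x² + 6xy² + 3xy - 6, LT = x².

S(f_1,f_2): lcm = x²y. S = 2xy³ + xy² + x - 2y - 2.
  leading term xy³: no divisor's leading term divides it; move 2xy³ to the remainder.
  leading term xy²: no divisor's leading term divides it; move xy² to the remainder.
  leading term x: no divisor's leading term divides it; move x to the remainder.
  leading term y: no divisor's leading term divides it; move -2y to the remainder.
  leading term 1: no divisor's leading term divides it; move -2 to the remainder.
  remainder 2xy³ + xy² + x - 2y - 2 ≠ 0; add g_3 = 2xy³ + xy² + x - 2y - 2 to the basis.

S(f_1,g_3): lcm = x²y³. S = -½x²y² - ½x² + xy² + xy + x - 2y².
  leading term x²y²: subtract (-½y)·f_1 from -½x²y² - ½x² + xy² + xy + x - 2y² → -½x² + xy² + 3/2xy + x - 2y² - y
  leading term x²: subtract (⅙)·f_2 from -½x² + xy² + 3/2xy + x - 2y² - y → xy + x - 2y² - y + 1
  leading term xy: no divisor's leading term divides it; move xy to the remainder.
  leading term x: no divisor's leading term divides it; move x to the remainder.
  leading term y²: no divisor's leading term divides it; move -2y² to the remainder.
  leading term y: no divisor's leading term divides it; move -y to the remainder.
  leading term 1: no divisor's leading term divides it; move 1 to the remainder.
  remainder xy + x - 2y² - y + 1 ≠ 0; add g_4 = xy + x - 2y² - y + 1 to the basis.

S(g_3,g_4): lcm = xy³. S = -½xy² + ½x + 2y⁴ + y³ - y² - y - 1.
  leading term xy²: subtract (-½y)·g_4 from -½xy² + ½x + 2y⁴ + y³ - y² - y - 1 → ½xy + ½x + 2y⁴ - 3/2y² - ½y - 1
  leading term xy: subtract (½)·g_4 from ½xy + ½x + 2y⁴ - 3/2y² - ½y - 1 → 2y⁴ - ½y² - 3/2
  leading term y⁴: no divisor's leading term divides it; move 2y⁴ to the remainder.
  leading term y²: no divisor's leading term divides it; move -½y² to the remainder.
  leading term 1: no divisor's leading term divides it; move -3/2 to the remainder.
  remainder 2y⁴ - ½y² - 3/2 ≠ 0; add g_5 = 2y⁴ - ½y² - 3/2 to the basis.

The other S-polynomials (S(f_2,g_3), S(f_1,g_4), S(f_2,g_4), S(f_1,g_5), S(f_2,g_5), S(g_3,g_5), S(g_4,g_5)) all reduce to 0 modulo the current basis, so we have a Gröbner basis.
Inter-reduce: drop elements whose leading term is divisible by another's, tail-reduce, and make monic.
Reduced Gröbner basis: {x² - x - 4y³ + 3y + 1, xy + x - 2y² - y + 1, y⁴ - ¼y² - ¾}.

Buchberger on the second generating set:
h_1 = -4x²y + 3x² - 6xy² - 3xy - 4x + 14, LT = x²y.
h_2 = 6x²y - 3x² + 6xy² + 3xy + 6x - 18, LT = x²y.

S(h_1,h_2): lcm = x²y. S = -¼x² + ½xy² + ¼xy - ½.
  leading term x²: no divisor's leading term divides it; move -¼x² to the remainder.
  leading term xy²: no divisor's leading term divides it; move ½xy² to the remainder.
  leading term xy: no divisor's leading term divides it; move ¼xy to the remainder.
  leading term 1: no divisor's leading term divides it; move -½ to the remainder.
  remainder -¼x² + ½xy² + ¼xy - ½ ≠ 0; add k_3 = -¼x² + ½xy² + ¼xy - ½ to the basis.

S(h_1,k_3): lcm = x²y. S = -¾x² + 2xy³ + 5/2xy² + ¾xy + x - 2y - 7/2.
  leading term x²: subtract (3)·k_3 from -¾x² + 2xy³ + 5/2xy² + ¾xy + x - 2y - 7/2 → 2xy³ + xy² + x - 2y - 2
  leading term xy³: no divisor's leading term divides it; move 2xy³ to the remainder.
  leading term xy²: no divisor's leading term divides it; move xy² to the remainder.
  leading term x: no divisor's leading term divides it; move x to the remainder.
  leading term y: no divisor's leading term divides it; move -2y to the remainder.
  leading term 1: no divisor's leading term divides it; move -2 to the remainder.
  remainder 2xy³ + xy² + x - 2y - 2 ≠ 0; add k_4 = 2xy³ + xy² + x - 2y - 2 to the basis.

S(h_1,k_4): lcm = x²y³. S = -5/4x²y² - ½x² + 3/2xy⁴ + ¾xy³ + xy² + xy + x - 7/2y².
  leading term x²y²: subtract (5/16y)·h_1 from -5/4x²y² - ½x² + 3/2xy⁴ + ¾xy³ + xy² + xy + x - 7/2y² → -15/16x²y - ½x² + 3/2xy⁴ + 21/8xy³ + 31/16xy² + 9/4xy + x - 7/2y² - 35/8y
  leading term x²y: subtract (15/64)·h_1 from -15/16x²y - ½x² + 3/2xy⁴ + 21/8xy³ + 31/16xy² + 9/4xy + x - 7/2y² - 35/8y → -77/64x² + 3/2xy⁴ + 21/8xy³ + 107/32xy² + 189/64xy + 31/16x - 7/2y² - 35/8y - 105/32
  leading term x²: subtract (77/16)·k_3 from -77/64x² + 3/2xy⁴ + 21/8xy³ + 107/32xy² + 189/64xy + 31/16x - 7/2y² - 35/8y - 105/32 → 3/2xy⁴ + 21/8xy³ + 15/16xy² + 7/4xy + 31/16x - 7/2y² - 35/8y - ⅞
  leading term xy⁴: subtract (¾y)·k_4 from 3/2xy⁴ + 21/8xy³ + 15/16xy² + 7/4xy + 31/16x - 7/2y² - 35/8y - ⅞ → 15/8xy³ + 15/16xy² + xy + 31/16x - 2y² - 23/8y - ⅞
  leading term xy³: subtract (15/16)·k_4 from 15/8xy³ + 15/16xy² + xy + 31/16x - 2y² - 23/8y - ⅞ → xy + x - 2y² - y + 1
  leading term xy: no divisor's leading term divides it; move xy to the remainder.
  leading term x: no divisor's leading term divides it; move x to the remainder.
  leading term y²: no divisor's leading term divides it; move -2y² to the remainder.
  leading term y: no divisor's leading term divides it; move -y to the remainder.
  leading term 1: no divisor's leading term divides it; move 1 to the remainder.
  remainder xy + x - 2y² - y + 1 ≠ 0; add k_5 = xy + x - 2y² - y + 1 to the basis.

S(k_4,k_5): lcm = xy³. S = -½xy² + ½x + 2y⁴ + y³ - y² - y - 1.
  leading term xy²: subtract (-½y)·k_5 from -½xy² + ½x + 2y⁴ + y³ - y² - y - 1 → ½xy + ½x + 2y⁴ - 3/2y² - ½y - 1
  leading term xy: subtract (½)·k_5 from ½xy + ½x + 2y⁴ - 3/2y² - ½y - 1 → 2y⁴ - ½y² - 3/2
  leading term y⁴: no divisor's leading term divides it; move 2y⁴ to the remainder.
  leading term y²: no divisor's leading term divides it; move -½y² to the remainder.
  leading term 1: no divisor's leading term divides it; move -3/2 to the remainder.
  remainder 2y⁴ - ½y² - 3/2 ≠ 0; add k_6 = 2y⁴ - ½y² - 3/2 to the basis.

The other S-polynomials (S(h_2,k_3), S(h_2,k_4), S(k_3,k_4), S(h_1,k_5), S(h_2,k_5), S(k_3,k_5), S(h_1,k_6), S(h_2,k_6), S(k_3,k_6), S(k_4,k_6), S(k_5,k_6)) all reduce to 0 modulo the current basis, so we have a Gröbner basis.
Inter-reduce: drop elements whose leading term is divisible by another's, tail-reduce, and make monic.
Reduced Gröbner basis: {x² - x - 4y³ + 3y + 1, xy + x - 2y² - y + 1, y⁴ - ¼y² - ¾}.

These coincide, so the ideals are equal.

Yes, the ideals are equal.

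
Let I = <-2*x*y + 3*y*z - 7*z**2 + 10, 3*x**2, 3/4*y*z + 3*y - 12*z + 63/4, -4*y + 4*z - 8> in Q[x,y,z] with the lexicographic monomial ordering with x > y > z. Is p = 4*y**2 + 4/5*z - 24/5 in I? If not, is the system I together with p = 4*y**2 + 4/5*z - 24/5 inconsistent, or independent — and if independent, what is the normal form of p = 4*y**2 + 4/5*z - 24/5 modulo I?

First compute the reduced Gröbner basis of I by Buchberger's algorithm.
f_1 = -2*x*y + 3*y*z - 7*z**2 + 10, LT = x*y.
f_2 = 3*x**2, LT = x**2.
f_3 = 3/4*y*z + 3*y - 12*z + 63/4, LT = y*z.
f_4 = -4*y + 4*z - 8, LT = y.

S(f_1,f_2): lcm = x**2*y. S = -3/2*x*y*z + 7/2*x*z**2 - 5*x.
  reduce S modulo (f_1, f_2, f_3, f_4):
  remainder 7/2*x*z**2 - 5*x + 21/4*z**3 - 36*z**2 + 591/4*z - 117 ≠ 0; add h_5 = 7/2*x*z**2 - 5*x + 21/4*z**3 - 36*z**2 + 591/4*z - 117 to the basis.

S(f_1,f_3): lcm = x*y*z. S = -4*x*y + 16*x*z - 21*x - 3/2*y*z**2 + 7/2*z**3 - 5*z.
  reduce S modulo (f_1, f_2, f_3, f_4, h_5):
  remainder 16*x*z - 21*x + 7/2*z**3 - 10*z**2 + 53/2*z - 20 ≠ 0; add h_6 = 16*x*z - 21*x + 7/2*z**3 - 10*z**2 + 53/2*z - 20 to the basis.

S(f_1,f_4): lcm = x*y. S = x*z - 2*x - 3/2*y*z + 7/2*z**2 - 5.
  reduce S modulo (f_1, f_2, f_3, f_4, h_5, h_6):
  remainder -11/16*x - 7/32*z**3 + 33/8*z**2 - 629/32*z + 63/4 ≠ 0; add h_7 = -11/16*x - 7/32*z**3 + 33/8*z**2 - 629/32*z + 63/4 to the basis.

S(f_3,f_4): lcm = y*z. S = 4*y + z**2 - 18*z + 21.
  reduce S modulo (f_1, f_2, f_3, f_4, h_5, h_6, h_7):
  remainder z**2 - 14*z + 13 ≠ 0; add h_8 = z**2 - 14*z + 13 to the basis.

S(f_1,h_5): lcm = x*y*z**2. S = 10/7*x*y - 3*y*z**3 + 72/7*y*z**2 - 591/14*y*z + 234/7*y + 7/2*z**4 - 5*z**2.
  reduce S modulo (f_1, f_2, f_3, f_4, h_5, h_6, h_7, h_8):
  remainder 23064/7*z - 23064/7 ≠ 0; add h_9 = 23064/7*z - 23064/7 to the basis.

The other S-polynomials (S(f_2,f_3), S(f_2,f_4), S(f_2,h_5), S(f_3,h_5), S(f_4,h_5), S(f_1,h_6), S(f_2,h_6), S(f_3,h_6), S(f_4,h_6), S(h_5,h_6), S(f_1,h_7), S(f_2,h_7), S(f_3,h_7), S(f_4,h_7), S(h_5,h_7), S(h_6,h_7), S(f_1,h_8), S(f_2,h_8), S(f_3,h_8), S(f_4,h_8), S(h_5,h_8), S(h_6,h_8), S(h_7,h_8), S(f_1,h_9), S(f_2,h_9), S(f_3,h_9), S(f_4,h_9), S(h_5,h_9), S(h_6,h_9), S(h_7,h_9), S(h_8,h_9)) all reduce to 0 modulo the current basis, so we have a Gröbner basis.
Inter-reduce: drop elements whose leading term is divisible by another's, tail-reduce, and make monic.
Reduced Gröbner basis: {x, y + 1, z - 1}.
Label its elements g_1 = x, g_2 = y + 1, g_3 = z - 1.

Reduce p = 4*y**2 + 4/5*z - 24/5 modulo G:
  leading term y**2: subtract (4*y)·g_2 from 4*y**2 + 4/5*z - 24/5 → -4*y + 4/5*z - 24/5
  leading term y: subtract (-4)·g_2 from -4*y + 4/5*z - 24/5 → 4/5*z - 4/5
  leading term z: subtract (4/5)·g_3 from 4/5*z - 4/5 → 0
  normal form = 0.
Since the normal form is 0, p ∈ I.

4*y**2 + 4/5*z - 24/5 lies in I (it reduces to 0).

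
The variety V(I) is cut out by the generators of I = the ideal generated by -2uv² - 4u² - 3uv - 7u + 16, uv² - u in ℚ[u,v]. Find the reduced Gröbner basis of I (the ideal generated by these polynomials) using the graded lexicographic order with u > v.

G = {u² + ¾uv + 9/4u - 4, v² - 1}

f_1 = -2uv² - 4u² - 3uv - 7u + 16, LT = uv².
f_2 = uv² - u, LT = uv².

S(f_1,f_2): lcm = uv². S = 2u² + 3/2uv + 9/2u - 8.
  leading term u²: no divisor's leading term divides it; move 2u² to the remainder.
  leading term uv: no divisor's leading term divides it; move 3/2uv to the remainder.
  leading term u: no divisor's leading term divides it; move 9/2u to the remainder.
  leading term 1: no divisor's leading term divides it; move -8 to the remainder.
  remainder 2u² + 3/2uv + 9/2u - 8 ≠ 0; add g_3 = 2u² + 3/2uv + 9/2u - 8 to the basis.

S(f_1,g_3): lcm = u²v². S = -¾uv³ + 2u³ + 3/2u²v - 9/4uv² + 7/2u² + 4v² - 8u.
  leading term uv³: subtract (⅜v)·f_1 from -¾uv³ + 2u³ + 3/2u²v - 9/4uv² + 7/2u² + 4v² - 8u → 2u³ + 3u²v - 9/8uv² + 7/2u² + 21/8uv + 4v² - 8u - 6v
  leading term u³: subtract (u)·g_3 from 2u³ + 3u²v - 9/8uv² + 7/2u² + 21/8uv + 4v² - 8u - 6v → 3/2u²v - 9/8uv² - u² + 21/8uv + 4v² - 6v
  leading term u²v: subtract (¾v)·g_3 from 3/2u²v - 9/8uv² - u² + 21/8uv + 4v² - 6v → -9/4uv² - u² - ¾uv + 4v²
  leading term uv²: subtract (9/8)·f_1 from -9/4uv² - u² - ¾uv + 4v² → 7/2u² + 21/8uv + 4v² + 63/8u - 18
  leading term u²: subtract (7/4)·g_3 from 7/2u² + 21/8uv + 4v² + 63/8u - 18 → 4v² - 4
  leading term v²: no divisor's leading term divides it; move 4v² to the remainder.
  leading term 1: no divisor's leading term divides it; move -4 to the remainder.
  remainder 4v² - 4 ≠ 0; add g_4 = 4v² - 4 to the basis.

The other S-polynomials (S(f_2,g_3), S(f_1,g_4), S(f_2,g_4), S(g_3,g_4)) all reduce to 0 modulo the current basis, so we have a Gröbner basis.
Inter-reduce: drop elements whose leading term is divisible by another's, tail-reduce, and make monic.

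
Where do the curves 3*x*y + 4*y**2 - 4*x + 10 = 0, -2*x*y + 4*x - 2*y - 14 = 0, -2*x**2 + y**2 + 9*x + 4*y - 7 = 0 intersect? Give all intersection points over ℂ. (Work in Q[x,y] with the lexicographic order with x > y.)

{(2, -1)}

Compute a lex Gröbner basis by Buchberger's algorithm.
f_1 = 3*x*y - 4*x + 4*y**2 + 10, LT = x*y.
f_2 = -2*x*y + 4*x - 2*y - 14, LT = x*y.
f_3 = -2*x**2 + 9*x + y**2 + 4*y - 7, LT = x**2.

S(f_1,f_2): lcm = x*y. S = 2/3*x + 4/3*y**2 - y - 11/3.
  reduce S modulo (f_1, f_2, f_3):
  remainder 2/3*x + 4/3*y**2 - y - 11/3 ≠ 0; add h_4 = 2/3*x + 4/3*y**2 - y - 11/3 to the basis.

S(f_1,f_3): lcm = x**2*y. S = -4/3*x**2 + 4/3*x*y**2 + 9/2*x*y + 10/3*x + 1/2*y**3 + 2*y**2 - 7/2*y.
  reduce S modulo (f_1, f_2, f_3, h_4):
  remainder -23/18*y**3 - 166/9*y**2 - 37/18*y + 136/9 ≠ 0; add h_5 = -23/18*y**3 - 166/9*y**2 - 37/18*y + 136/9 to the basis.

S(f_2,f_3): lcm = x**2*y. S = -2*x**2 + 11/2*x*y + 7*x + 1/2*y**3 + 2*y**2 - 7/2*y.
  reduce S modulo (f_1, f_2, f_3, h_4, h_5):
  remainder -557/23*y**2 - 7/23*y + 550/23 ≠ 0; add h_6 = -557/23*y**2 - 7/23*y + 550/23 to the basis.

S(f_1,h_4): lcm = x*y. S = -4/3*x - 2*y**3 + 17/6*y**2 + 11/2*y + 10/3.
  reduce S modulo (f_1, f_2, f_3, h_4, h_5, h_6):
  remainder 3501/557*y + 3501/557 ≠ 0; add h_7 = 3501/557*y + 3501/557 to the basis.

The other S-polynomials (S(f_2,h_4), S(f_3,h_4), S(f_1,h_5), S(f_2,h_5), S(f_3,h_5), S(h_4,h_5), S(f_1,h_6), S(f_2,h_6), S(f_3,h_6), S(h_4,h_6), S(h_5,h_6), S(f_1,h_7), S(f_2,h_7), S(f_3,h_7), S(h_4,h_7), S(h_5,h_7), S(h_6,h_7)) all reduce to 0 modulo the current basis, so we have a Gröbner basis.
Inter-reduce: drop elements whose leading term is divisible by another's, tail-reduce, and make monic.
Reduced Gröbner basis: {x - 2, y + 1}.

From the last basis element, y + 1 = 0, so y takes values in {-1}. Each choice, substituted upward through the basis, yields the corresponding point(s) of the solution set.
  y = -1: the earlier basis element becomes x - 2 = 0, giving x = 2 — point (2, -1).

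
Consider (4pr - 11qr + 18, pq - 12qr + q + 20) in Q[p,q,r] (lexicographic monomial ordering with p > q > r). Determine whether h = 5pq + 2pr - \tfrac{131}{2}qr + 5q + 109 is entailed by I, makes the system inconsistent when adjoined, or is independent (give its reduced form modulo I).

First compute the reduced Gröbner basis of I by Buchberger's algorithm.
f_1 = 4pr - 11qr + 18, LT = pr.
f_2 = pq - 12qr + q + 20, LT = pq.

S(f_1,f_2): lcm = pqr. S = -\tfrac{11}{4}q^{2}r + 12qr^{2} - qr + \tfrac{9}{2}q - 20r.
  leading term q^{2}r: no divisor's leading term divides it; move -\tfrac{11}{4}q^{2}r to the remainder.
  leading term qr^{2}: no divisor's leading term divides it; move 12qr^{2} to the remainder.
  leading term qr: no divisor's leading term divides it; move -qr to the remainder.
  leading term q: no divisor's leading term divides it; move \tfrac{9}{2}q to the remainder.
  leading term r: no divisor's leading term divides it; move -20r to the remainder.
  remainder -\tfrac{11}{4}q^{2}r + 12qr^{2} - qr + \tfrac{9}{2}q - 20r ≠ 0; add k_3 = -\tfrac{11}{4}q^{2}r + 12qr^{2} - qr + \tfrac{9}{2}q - 20r to the basis.

The other S-polynomials (S(f_1,k_3), S(f_2,k_3)) all reduce to 0 modulo the current basis, so we have a Gröbner basis.
Inter-reduce: drop elements whose leading term is divisible by another's, tail-reduce, and make monic.
Reduced Gröbner basis: {pq - 12qr + q + 20, pr - \tfrac{11}{4}qr + \tfrac{9}{2}, q^{2}r - \tfrac{48}{11}qr^{2} + \tfrac{4}{11}qr - \tfrac{18}{11}q + \tfrac{80}{11}r}.
Label its elements g_1 = pq - 12qr + q + 20, g_2 = pr - \tfrac{11}{4}qr + \tfrac{9}{2}, g_3 = q^{2}r - \tfrac{48}{11}qr^{2} + \tfrac{4}{11}qr - \tfrac{18}{11}q + \tfrac{80}{11}r.

Reduce h = 5pq + 2pr - \tfrac{131}{2}qr + 5q + 109 modulo G:
  leading term pq: subtract (5)·g_1 from 5pq + 2pr - \tfrac{131}{2}qr + 5q + 109 → 2pr - \tfrac{11}{2}qr + 9
  leading term pr: subtract (2)·g_2 from 2pr - \tfrac{11}{2}qr + 9 → 0
  normal form = 0.
Since the normal form is 0, h ∈ I.

5pq + 2pr - \tfrac{131}{2}qr + 5q + 109 lies in I (it reduces to 0).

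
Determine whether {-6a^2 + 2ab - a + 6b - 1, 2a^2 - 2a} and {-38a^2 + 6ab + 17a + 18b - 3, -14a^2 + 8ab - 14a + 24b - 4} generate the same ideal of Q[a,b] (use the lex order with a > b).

Yes, the ideals are equal.

Equality of ideals is decidable: compute both reduced Gröbner bases (unique for the ordering) and check whether they agree.
Buchberger on the first generating set:
f_1 = -6a^2 + 2ab - a + 6b - 1, LT = a^2.
f_2 = 2a^2 - 2a, LT = a^2.

S(f_1,f_2): lcm = a^2. S = -1/3ab + 7/6a - b + 1/6.
  leading term ab: no divisor's leading term divides it; move -1/3ab to the remainder.
  leading term a: no divisor's leading term divides it; move 7/6a to the remainder.
  leading term b: no divisor's leading term divides it; move -b to the remainder.
  leading term 1: no divisor's leading term divides it; move 1/6 to the remainder.
  remainder -1/3ab + 7/6a - b + 1/6 ≠ 0; add g_3 = -1/3ab + 7/6a - b + 1/6 to the basis.

S(f_1,g_3): lcm = a^2b. S = 7/2a^2 - 1/3ab^2 - 17/6ab + 1/2a - b^2 + 1/6b.
  leading term a^2: subtract (-7/12)·f_1 from 7/2a^2 - 1/3ab^2 - 17/6ab + 1/2a - b^2 + 1/6b → -1/3ab^2 - 5/3ab - 1/12a - b^2 + 11/3b - 7/12
  leading term ab^2: subtract (b)·g_3 from -1/3ab^2 - 5/3ab - 1/12a - b^2 + 11/3b - 7/12 → -17/6ab - 1/12a + 7/2b - 7/12
  leading term ab: subtract (17/2)·g_3 from -17/6ab - 1/12a + 7/2b - 7/12 → -10a + 12b - 2
  leading term a: no divisor's leading term divides it; move -10a to the remainder.
  leading term b: no divisor's leading term divides it; move 12b to the remainder.
  leading term 1: no divisor's leading term divides it; move -2 to the remainder.
  remainder -10a + 12b - 2 ≠ 0; add g_4 = -10a + 12b - 2 to the basis.

S(g_3,g_4): lcm = ab. S = -7/2a + 6/5b^2 + 14/5b - 1/2.
  leading term a: subtract (7/20)·g_4 from -7/2a + 6/5b^2 + 14/5b - 1/2 → 6/5b^2 - 7/5b + 1/5
  leading term b^2: no divisor's leading term divides it; move 6/5b^2 to the remainder.
  leading term b: no divisor's leading term divides it; move -7/5b to the remainder.
  leading term 1: no divisor's leading term divides it; move 1/5 to the remainder.
  remainder 6/5b^2 - 7/5b + 1/5 ≠ 0; add g_5 = 6/5b^2 - 7/5b + 1/5 to the basis.

The other S-polynomials (S(f_2,g_3), S(f_1,g_4), S(f_2,g_4), S(f_1,g_5), S(f_2,g_5), S(g_3,g_5), S(g_4,g_5)) all reduce to 0 modulo the current basis, so we have a Gröbner basis.
Inter-reduce: drop elements whose leading term is divisible by another's, tail-reduce, and make monic.
Reduced Gröbner basis: {a - 6/5b + 1/5, b^2 - 7/6b + 1/6}.

Buchberger on the second generating set:
h_1 = -38a^2 + 6ab + 17a + 18b - 3, LT = a^2.
h_2 = -14a^2 + 8ab - 14a + 24b - 4, LT = a^2.

S(h_1,h_2): lcm = a^2. S = 55/133ab - 55/38a + 165/133b - 55/266.
  leading term ab: no divisor's leading term divides it; move 55/133ab to the remainder.
  leading term a: no divisor's leading term divides it; move -55/38a to the remainder.
  leading term b: no divisor's leading term divides it; move 165/133b to the remainder.
  leading term 1: no divisor's leading term divides it; move -55/266 to the remainder.
  remainder 55/133ab - 55/38a + 165/133b - 55/266 ≠ 0; add k_3 = 55/133ab - 55/38a + 165/133b - 55/266 to the basis.

S(h_1,k_3): lcm = a^2b. S = 7/2a^2 - 3/19ab^2 - 131/38ab + 1/2a - 9/19b^2 + 3/38b.
  leading term a^2: subtract (-7/76)·h_1 from 7/2a^2 - 3/19ab^2 - 131/38ab + 1/2a - 9/19b^2 + 3/38b → -3/19ab^2 - 55/19ab + 157/76a - 9/19b^2 + 33/19b - 21/76
  leading term ab^2: subtract (-21/55b)·k_3 from -3/19ab^2 - 55/19ab + 157/76a - 9/19b^2 + 33/19b - 21/76 → -131/38ab + 157/76a + 63/38b - 21/76
  leading term ab: subtract (-917/110)·k_3 from -131/38ab + 157/76a + 63/38b - 21/76 → -10a + 12b - 2
  leading term a: no divisor's leading term divides it; move -10a to the remainder.
  leading term b: no divisor's leading term divides it; move 12b to the remainder.
  leading term 1: no divisor's leading term divides it; move -2 to the remainder.
  remainder -10a + 12b - 2 ≠ 0; add k_4 = -10a + 12b - 2 to the basis.

S(k_3,k_4): lcm = ab. S = -7/2a + 6/5b^2 + 14/5b - 1/2.
  leading term a: subtract (7/20)·k_4 from -7/2a + 6/5b^2 + 14/5b - 1/2 → 6/5b^2 - 7/5b + 1/5
  leading term b^2: no divisor's leading term divides it; move 6/5b^2 to the remainder.
  leading term b: no divisor's leading term divides it; move -7/5b to the remainder.
  leading term 1: no divisor's leading term divides it; move 1/5 to the remainder.
  remainder 6/5b^2 - 7/5b + 1/5 ≠ 0; add k_5 = 6/5b^2 - 7/5b + 1/5 to the basis.

The other S-polynomials (S(h_2,k_3), S(h_1,k_4), S(h_2,k_4), S(h_1,k_5), S(h_2,k_5), S(k_3,k_5), S(k_4,k_5)) all reduce to 0 modulo the current basis, so we have a Gröbner basis.
Inter-reduce: drop elements whose leading term is divisible by another's, tail-reduce, and make monic.
Reduced Gröbner basis: {a - 6/5b + 1/5, b^2 - 7/6b + 1/6}.

The two bases agree; hence the ideals are identical.
The same test decides containment: I ⊆ J iff every generator of I reduces to 0 modulo a Gröbner basis of J.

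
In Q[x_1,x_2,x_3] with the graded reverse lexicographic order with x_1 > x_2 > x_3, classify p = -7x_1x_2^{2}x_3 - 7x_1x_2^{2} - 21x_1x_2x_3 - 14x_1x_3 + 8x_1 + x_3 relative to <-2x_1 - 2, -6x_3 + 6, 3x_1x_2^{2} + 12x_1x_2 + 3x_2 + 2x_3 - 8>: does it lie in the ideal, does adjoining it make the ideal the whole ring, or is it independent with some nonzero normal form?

First compute the reduced Gröbner basis of I by Buchberger's algorithm.
f_1 = -2x_1 - 2, LT = x_1.
f_2 = -6x_3 + 6, LT = x_3.
f_3 = 3x_1x_2^{2} + 12x_1x_2 + 3x_2 + 2x_3 - 8, LT = x_1x_2^{2}.

S(f_1,f_3): lcm = x_1x_2^{2}. S = -4x_1x_2 + x_2^{2} - x_2 - \tfrac{2}{3}x_3 + \tfrac{8}{3}.
  leading term x_1x_2: subtract (2x_2)·f_1 from -4x_1x_2 + x_2^{2} - x_2 - \tfrac{2}{3}x_3 + \tfrac{8}{3} → x_2^{2} + 3x_2 - \tfrac{2}{3}x_3 + \tfrac{8}{3}
  leading term x_2^{2}: no divisor's leading term divides it; move x_2^{2} to the remainder.
  leading term x_2: no divisor's leading term divides it; move 3x_2 to the remainder.
  leading term x_3: subtract (\tfrac{1}{9})·f_2 from -\tfrac{2}{3}x_3 + \tfrac{8}{3} → 2
  leading term 1: no divisor's leading term divides it; move 2 to the remainder.
  remainder x_2^{2} + 3x_2 + 2 ≠ 0; add h_4 = x_2^{2} + 3x_2 + 2 to the basis.

The other S-polynomials (S(f_1,f_2), S(f_2,f_3), S(f_1,h_4), S(f_2,h_4), S(f_3,h_4)) all reduce to 0 modulo the current basis, so we have a Gröbner basis.
Inter-reduce: drop elements whose leading term is divisible by another's, tail-reduce, and make monic.
Reduced Gröbner basis: {x_2^{2} + 3x_2 + 2, x_1 + 1, x_3 - 1}.
Label its elements g_1 = x_2^{2} + 3x_2 + 2, g_2 = x_1 + 1, g_3 = x_3 - 1.

Reduce p = -7x_1x_2^{2}x_3 - 7x_1x_2^{2} - 21x_1x_2x_3 - 14x_1x_3 + 8x_1 + x_3 modulo G:
  leading term x_1x_2^{2}x_3: subtract (-7x_1x_3)·g_1 from -7x_1x_2^{2}x_3 - 7x_1x_2^{2} - 21x_1x_2x_3 - 14x_1x_3 + 8x_1 + x_3 → -7x_1x_2^{2} + 8x_1 + x_3
  leading term x_1x_2^{2}: subtract (-7x_1)·g_1 from -7x_1x_2^{2} + 8x_1 + x_3 → 21x_1x_2 + 22x_1 + x_3
  leading term x_1x_2: subtract (21x_2)·g_2 from 21x_1x_2 + 22x_1 + x_3 → 22x_1 - 21x_2 + x_3
  leading term x_1: subtract (22)·g_2 from 22x_1 - 21x_2 + x_3 → -21x_2 + x_3 - 22
  leading term x_2: no divisor's leading term divides it; move -21x_2 to the remainder.
  leading term x_3: subtract (1)·g_3 from x_3 - 22 → -21
  leading term 1: no divisor's leading term divides it; move -21 to the remainder.
  normal form = -21x_2 - 21.
The normal form is nonzero, so p ∉ I. Since p minus its normal form lies in I, I + (p) = I + (r) where r = -21x_2 - 21; decide whether this ideal is the whole ring.
Run Buchberger on G together with r (pairs among the g_i already reduce to 0 since G is a Gröbner basis):
g_1 = x_2^{2} + 3x_2 + 2, LT = x_2^{2}.
g_2 = x_1 + 1, LT = x_1.
g_3 = x_3 - 1, LT = x_3.
r = -21x_2 - 21, LT = x_2.

The S-polynomials (S(g_1,g_2), S(g_1,g_3), S(g_1,r), S(g_2,g_3), S(g_2,r), S(g_3,r)) all reduce to 0 modulo the current basis, so we have a Gröbner basis.
Inter-reduce: drop elements whose leading term is divisible by another's, tail-reduce, and make monic.
Reduced Gröbner basis: {x_1 + 1, x_2 + 1, x_3 - 1}.
The reduced Gröbner basis of I + (p) is {x_1 + 1, x_2 + 1, x_3 - 1} ≠ {1}, a proper ideal, so the enlarged system stays consistent: p is independent of I, with normal form -21x_2 - 21.

-7x_1x_2^{2}x_3 - 7x_1x_2^{2} - 21x_1x_2x_3 - 14x_1x_3 + 8x_1 + x_3 is independent of I; its normal form modulo I is -21x_2 - 21.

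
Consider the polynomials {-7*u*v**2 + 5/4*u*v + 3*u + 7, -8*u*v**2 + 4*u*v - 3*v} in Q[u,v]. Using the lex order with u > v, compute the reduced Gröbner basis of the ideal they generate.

f_1 = -7*u*v**2 + 5/4*u*v + 3*u + 7, LT = u*v**2.
f_2 = -8*u*v**2 + 4*u*v - 3*v, LT = u*v**2.

S(f_1,f_2): lcm = u*v**2. S = 9/28*u*v - 3/7*u - 3/8*v - 1.
  reduce S modulo (f_1, f_2):
  remainder 9/28*u*v - 3/7*u - 3/8*v - 1 ≠ 0; add g_3 = 9/28*u*v - 3/7*u - 3/8*v - 1 to the basis.

S(f_1,g_3): lcm = u*v**2. S = 97/84*u*v - 3/7*u + 7/6*v**2 + 28/9*v - 1.
  reduce S modulo (f_1, f_2, g_3):
  remainder 10/9*u + 7/6*v**2 + 107/24*v + 70/27 ≠ 0; add g_4 = 10/9*u + 7/6*v**2 + 107/24*v + 70/27 to the basis.

S(f_1,g_4): lcm = u*v**2. S = -5/28*u*v - 3/7*u - 21/20*v**4 - 321/80*v**3 - 7/3*v**2 - 1.
  reduce S modulo (f_1, f_2, g_3, g_4):
  remainder -21/20*v**4 - 321/80*v**3 - 49/30*v**2 + 37/15*v ≠ 0; add g_5 = -21/20*v**4 - 321/80*v**3 - 49/30*v**2 + 37/15*v to the basis.

S(g_3,g_4): lcm = u*v. S = -4/3*u - 21/20*v**3 - 321/80*v**2 - 7/2*v - 28/9.
  reduce S modulo (f_1, f_2, g_3, g_4, g_5):
  remainder -21/20*v**3 - 209/80*v**2 + 37/20*v ≠ 0; add g_6 = -21/20*v**3 - 209/80*v**2 + 37/20*v to the basis.

The other S-polynomials (S(f_2,g_3), S(f_2,g_4), S(f_1,g_5), S(f_2,g_5), S(g_3,g_5), S(g_4,g_5), S(f_1,g_6), S(f_2,g_6), S(g_3,g_6), S(g_4,g_6), S(g_5,g_6)) all reduce to 0 modulo the current basis, so we have a Gröbner basis.
Inter-reduce: drop elements whose leading term is divisible by another's, tail-reduce, and make monic.

G = {u + 21/20*v**2 + 321/80*v + 7/3, v**3 + 209/84*v**2 - 37/21*v}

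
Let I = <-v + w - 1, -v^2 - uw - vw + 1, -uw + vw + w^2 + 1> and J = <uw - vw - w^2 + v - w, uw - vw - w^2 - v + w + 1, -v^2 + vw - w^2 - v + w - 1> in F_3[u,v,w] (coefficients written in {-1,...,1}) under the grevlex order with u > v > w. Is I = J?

Yes, the ideals are equal.

Two ideals are equal iff their reduced Gröbner bases coincide (the reduced basis is unique for a fixed ordering).
Buchberger on the first generating set:
f_1 = -v + w - 1, LT = v.
f_2 = -v^2 - uw - vw + 1, LT = v^2.
f_3 = -uw + vw + w^2 + 1, LT = uw.

S(f_1,f_2): lcm = v^2. S = -uw + vw + v + 1.
  reduce S modulo (f_1, f_2, f_3):
  remainder -w^2 + w - 1 ≠ 0; add g_4 = -w^2 + w - 1 to the basis.

S(f_3,g_4): lcm = uw^2. S = -vw^2 - w^3 + uw - u - w.
  reduce S modulo (f_1, f_2, f_3, g_4):
  remainder -u + w ≠ 0; add g_5 = -u + w to the basis.

The other S-polynomials (S(f_1,f_3), S(f_2,f_3), S(f_1,g_4), S(f_2,g_4), S(f_1,g_5), S(f_2,g_5), S(f_3,g_5), S(g_4,g_5)) all reduce to 0 modulo the current basis, so we have a Gröbner basis.
Inter-reduce: drop elements whose leading term is divisible by another's, tail-reduce, and make monic.
Reduced Gröbner basis: {w^2 - w + 1, u - w, v - w + 1}.

Buchberger on the second generating set:
h_1 = uw - vw - w^2 + v - w, LT = uw.
h_2 = uw - vw - w^2 - v + w + 1, LT = uw.
h_3 = -v^2 + vw - w^2 - v + w - 1, LT = v^2.

S(h_1,h_2): lcm = uw. S = -v + w - 1.
  reduce S modulo (h_1, h_2, h_3):
  remainder -v + w - 1 ≠ 0; add k_4 = -v + w - 1 to the basis.

S(h_3,k_4): lcm = v^2. S = w^2 - w + 1.
  reduce S modulo (h_1, h_2, h_3, k_4):
  remainder w^2 - w + 1 ≠ 0; add k_5 = w^2 - w + 1 to the basis.

S(h_1,k_5): lcm = uw^2. S = -vw^2 - w^3 + uw + vw - w^2 - u.
  reduce S modulo (h_1, h_2, h_3, k_4, k_5):
  remainder -u + w ≠ 0; add k_6 = -u + w to the basis.

The other S-polynomials (S(h_1,h_3), S(h_2,h_3), S(h_1,k_4), S(h_2,k_4), S(h_2,k_5), S(h_3,k_5), S(k_4,k_5), S(h_1,k_6), S(h_2,k_6), S(h_3,k_6), S(k_4,k_6), S(k_5,k_6)) all reduce to 0 modulo the current basis, so we have a Gröbner basis.
Inter-reduce: drop elements whose leading term is divisible by another's, tail-reduce, and make monic.
Reduced Gröbner basis: {w^2 - w + 1, u - w, v - w + 1}.

These coincide, so the ideals are equal.
The choice of monomial ordering does not affect the verdict — as long as both bases are computed under the same ordering, their equality decides ideal equality.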